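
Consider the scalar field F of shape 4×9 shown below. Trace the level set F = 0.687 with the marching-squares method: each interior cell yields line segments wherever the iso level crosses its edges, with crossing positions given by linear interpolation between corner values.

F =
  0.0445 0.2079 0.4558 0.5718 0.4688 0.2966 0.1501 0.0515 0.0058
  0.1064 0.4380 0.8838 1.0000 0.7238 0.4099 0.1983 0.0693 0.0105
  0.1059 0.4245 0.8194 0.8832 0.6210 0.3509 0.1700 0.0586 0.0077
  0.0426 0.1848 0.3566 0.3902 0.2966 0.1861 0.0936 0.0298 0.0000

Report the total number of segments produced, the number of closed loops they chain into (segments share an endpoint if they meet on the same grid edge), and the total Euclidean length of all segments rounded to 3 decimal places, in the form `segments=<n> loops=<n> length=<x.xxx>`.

segments=10 loops=1 length=7.385

cell (0,1): code 0100 → (0.540,2.000)–(1.000,1.559)
cell (0,2): code 1100 → (0.269,3.000)–(0.540,2.000)
cell (0,3): code 1100 → (0.856,4.000)–(0.269,3.000)
cell (0,4): code 1000 → (1.000,4.117)–(0.856,4.000)
cell (1,1): code 0110 → (1.000,1.559)–(2.000,1.665)
cell (1,3): code 1011 → (2.000,3.748)–(1.358,4.000)
cell (1,4): code 0001 → (1.358,4.000)–(1.000,4.117)
cell (2,1): code 0010 → (2.000,1.665)–(2.286,2.000)
cell (2,2): code 0011 → (2.286,2.000)–(2.398,3.000)
cell (2,3): code 0001 → (2.398,3.000)–(2.000,3.748)
total: 10 segments, chained into 1 closed loop(s), length Σ = 7.385270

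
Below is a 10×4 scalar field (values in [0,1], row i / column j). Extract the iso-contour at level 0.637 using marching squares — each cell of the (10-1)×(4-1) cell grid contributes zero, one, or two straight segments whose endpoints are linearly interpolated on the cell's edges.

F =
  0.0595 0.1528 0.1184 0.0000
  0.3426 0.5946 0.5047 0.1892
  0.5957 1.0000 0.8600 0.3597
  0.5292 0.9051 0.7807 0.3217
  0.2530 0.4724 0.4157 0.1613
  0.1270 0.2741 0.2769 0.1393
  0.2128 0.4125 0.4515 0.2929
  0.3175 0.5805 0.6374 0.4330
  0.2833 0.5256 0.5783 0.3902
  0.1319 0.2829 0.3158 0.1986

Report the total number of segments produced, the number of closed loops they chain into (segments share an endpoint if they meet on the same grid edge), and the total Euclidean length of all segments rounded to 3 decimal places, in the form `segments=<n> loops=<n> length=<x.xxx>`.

segments=12 loops=2 length=7.599

cell (1,0): code 0100 → (1.105,1.000)–(2.000,0.102)
cell (1,1): code 1100 → (1.372,2.000)–(1.105,1.000)
cell (1,2): code 1000 → (2.000,2.446)–(1.372,2.000)
cell (2,0): code 0110 → (2.000,0.102)–(3.000,0.287)
cell (2,2): code 1001 → (3.000,2.313)–(2.000,2.446)
cell (3,0): code 0010 → (3.000,0.287)–(3.620,1.000)
cell (3,1): code 0011 → (3.620,1.000)–(3.394,2.000)
cell (3,2): code 0001 → (3.394,2.000)–(3.000,2.313)
cell (6,1): code 0100 → (6.998,2.000)–(7.000,1.993)
cell (6,2): code 1000 → (7.000,2.002)–(6.998,2.000)
cell (7,1): code 0010 → (7.000,1.993)–(7.007,2.000)
cell (7,2): code 0001 → (7.007,2.000)–(7.000,2.002)
total: 12 segments, chained into 2 closed loop(s), length Σ = 7.598764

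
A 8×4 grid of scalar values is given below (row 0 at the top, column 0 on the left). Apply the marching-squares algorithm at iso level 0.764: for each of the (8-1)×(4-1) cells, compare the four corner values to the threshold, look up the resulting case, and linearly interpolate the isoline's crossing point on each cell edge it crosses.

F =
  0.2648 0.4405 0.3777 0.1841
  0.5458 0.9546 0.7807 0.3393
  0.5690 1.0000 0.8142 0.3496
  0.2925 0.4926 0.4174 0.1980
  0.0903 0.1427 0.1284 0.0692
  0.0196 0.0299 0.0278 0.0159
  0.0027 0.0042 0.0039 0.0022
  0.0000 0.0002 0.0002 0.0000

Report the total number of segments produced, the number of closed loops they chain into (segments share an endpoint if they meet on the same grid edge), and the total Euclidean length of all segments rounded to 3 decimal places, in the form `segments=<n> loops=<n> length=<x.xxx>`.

cell (0,0): code 0100 → (0.629,1.000)–(1.000,0.534)
cell (0,1): code 1100 → (0.959,2.000)–(0.629,1.000)
cell (0,2): code 1000 → (1.000,2.038)–(0.959,2.000)
cell (1,0): code 0110 → (1.000,0.534)–(2.000,0.452)
cell (1,2): code 1001 → (2.000,2.108)–(1.000,2.038)
cell (2,0): code 0010 → (2.000,0.452)–(2.465,1.000)
cell (2,1): code 0011 → (2.465,1.000)–(2.127,2.000)
cell (2,2): code 0001 → (2.127,2.000)–(2.000,2.108)
total: 8 segments, chained into 1 closed loop(s), length Σ = 5.650968

segments=8 loops=1 length=5.651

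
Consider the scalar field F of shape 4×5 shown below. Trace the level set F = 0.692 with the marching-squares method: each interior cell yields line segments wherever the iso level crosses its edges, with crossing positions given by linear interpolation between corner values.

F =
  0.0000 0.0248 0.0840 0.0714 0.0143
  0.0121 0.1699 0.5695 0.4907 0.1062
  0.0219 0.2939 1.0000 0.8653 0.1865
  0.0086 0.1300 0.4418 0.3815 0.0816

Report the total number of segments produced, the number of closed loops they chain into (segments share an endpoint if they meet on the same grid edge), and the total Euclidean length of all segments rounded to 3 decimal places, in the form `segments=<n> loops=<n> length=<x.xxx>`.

cell (1,1): code 0100 → (1.285,2.000)–(2.000,1.564)
cell (1,2): code 1100 → (1.537,3.000)–(1.285,2.000)
cell (1,3): code 1000 → (2.000,3.255)–(1.537,3.000)
cell (2,1): code 0010 → (2.000,1.564)–(2.552,2.000)
cell (2,2): code 0011 → (2.552,2.000)–(2.358,3.000)
cell (2,3): code 0001 → (2.358,3.000)–(2.000,3.255)
total: 6 segments, chained into 1 closed loop(s), length Σ = 4.559600

segments=6 loops=1 length=4.560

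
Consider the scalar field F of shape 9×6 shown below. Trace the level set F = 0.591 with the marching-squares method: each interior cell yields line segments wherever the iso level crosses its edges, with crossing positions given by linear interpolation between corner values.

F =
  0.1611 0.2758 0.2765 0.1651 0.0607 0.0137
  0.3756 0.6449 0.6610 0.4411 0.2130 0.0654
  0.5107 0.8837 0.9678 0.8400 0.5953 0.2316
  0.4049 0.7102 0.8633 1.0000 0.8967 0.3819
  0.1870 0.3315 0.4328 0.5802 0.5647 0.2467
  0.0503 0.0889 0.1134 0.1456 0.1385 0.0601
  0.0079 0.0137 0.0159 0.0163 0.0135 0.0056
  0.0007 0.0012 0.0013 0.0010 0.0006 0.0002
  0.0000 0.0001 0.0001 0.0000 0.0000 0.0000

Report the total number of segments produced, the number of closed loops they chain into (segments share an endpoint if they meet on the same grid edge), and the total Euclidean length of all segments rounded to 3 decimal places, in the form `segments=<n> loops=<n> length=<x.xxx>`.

cell (0,0): code 0100 → (0.854,1.000)–(1.000,0.800)
cell (0,1): code 1100 → (0.818,2.000)–(0.854,1.000)
cell (0,2): code 1000 → (1.000,2.318)–(0.818,2.000)
cell (1,0): code 0110 → (1.000,0.800)–(2.000,0.215)
cell (1,2): code 1101 → (1.376,3.000)–(1.000,2.318)
cell (1,3): code 1100 → (1.989,4.000)–(1.376,3.000)
cell (1,4): code 1000 → (2.000,4.012)–(1.989,4.000)
cell (2,0): code 0110 → (2.000,0.215)–(3.000,0.610)
cell (2,4): code 1001 → (3.000,4.594)–(2.000,4.012)
cell (3,0): code 0010 → (3.000,0.610)–(3.315,1.000)
cell (3,1): code 0011 → (3.315,1.000)–(3.633,2.000)
cell (3,2): code 0011 → (3.633,2.000)–(3.974,3.000)
cell (3,3): code 0011 → (3.974,3.000)–(3.921,4.000)
cell (3,4): code 0001 → (3.921,4.000)–(3.000,4.594)
total: 14 segments, chained into 1 closed loop(s), length Σ = 11.677681

segments=14 loops=1 length=11.678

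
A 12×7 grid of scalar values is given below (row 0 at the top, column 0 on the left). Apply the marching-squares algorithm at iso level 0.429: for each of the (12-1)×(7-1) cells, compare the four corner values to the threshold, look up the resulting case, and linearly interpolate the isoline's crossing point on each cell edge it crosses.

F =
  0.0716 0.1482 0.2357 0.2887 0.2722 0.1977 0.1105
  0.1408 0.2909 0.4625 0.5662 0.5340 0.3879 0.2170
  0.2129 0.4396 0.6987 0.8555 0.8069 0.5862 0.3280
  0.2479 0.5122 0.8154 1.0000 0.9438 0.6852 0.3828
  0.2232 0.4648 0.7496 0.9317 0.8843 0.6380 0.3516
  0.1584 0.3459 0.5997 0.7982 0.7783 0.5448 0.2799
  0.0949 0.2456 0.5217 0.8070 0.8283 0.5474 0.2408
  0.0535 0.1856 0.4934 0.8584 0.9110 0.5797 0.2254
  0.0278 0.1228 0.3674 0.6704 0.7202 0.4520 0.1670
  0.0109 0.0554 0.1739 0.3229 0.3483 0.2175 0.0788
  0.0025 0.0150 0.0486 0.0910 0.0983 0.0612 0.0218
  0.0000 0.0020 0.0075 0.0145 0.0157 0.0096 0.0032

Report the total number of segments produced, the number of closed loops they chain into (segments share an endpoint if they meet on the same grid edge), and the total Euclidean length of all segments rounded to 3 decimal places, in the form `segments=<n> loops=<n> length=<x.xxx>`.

segments=26 loops=1 length=21.632

cell (0,1): code 0100 → (0.852,2.000)–(1.000,1.805)
cell (0,2): code 1100 → (0.506,3.000)–(0.852,2.000)
cell (0,3): code 1100 → (0.599,4.000)–(0.506,3.000)
cell (0,4): code 1000 → (1.000,4.719)–(0.599,4.000)
cell (1,0): code 0100 → (1.929,1.000)–(2.000,0.953)
cell (1,1): code 1110 → (1.000,1.805)–(1.929,1.000)
cell (1,4): code 1101 → (1.207,5.000)–(1.000,4.719)
cell (1,5): code 1000 → (2.000,5.609)–(1.207,5.000)
cell (2,0): code 0110 → (2.000,0.953)–(3.000,0.685)
cell (2,5): code 1001 → (3.000,5.847)–(2.000,5.609)
cell (3,0): code 0110 → (3.000,0.685)–(4.000,0.852)
cell (3,5): code 1001 → (4.000,5.730)–(3.000,5.847)
cell (4,0): code 0010 → (4.000,0.852)–(4.301,1.000)
cell (4,1): code 0111 → (4.301,1.000)–(5.000,1.327)
cell (4,5): code 1001 → (5.000,5.437)–(4.000,5.730)
cell (5,1): code 0110 → (5.000,1.327)–(6.000,1.664)
cell (5,5): code 1001 → (6.000,5.386)–(5.000,5.437)
cell (6,1): code 0110 → (6.000,1.664)–(7.000,1.791)
cell (6,5): code 1001 → (7.000,5.425)–(6.000,5.386)
cell (7,1): code 0010 → (7.000,1.791)–(7.511,2.000)
cell (7,2): code 0111 → (7.511,2.000)–(8.000,2.203)
cell (7,5): code 1001 → (8.000,5.081)–(7.000,5.425)
cell (8,2): code 0010 → (8.000,2.203)–(8.695,3.000)
cell (8,3): code 0011 → (8.695,3.000)–(8.783,4.000)
cell (8,4): code 0011 → (8.783,4.000)–(8.098,5.000)
cell (8,5): code 0001 → (8.098,5.000)–(8.000,5.081)
total: 26 segments, chained into 1 closed loop(s), length Σ = 21.631710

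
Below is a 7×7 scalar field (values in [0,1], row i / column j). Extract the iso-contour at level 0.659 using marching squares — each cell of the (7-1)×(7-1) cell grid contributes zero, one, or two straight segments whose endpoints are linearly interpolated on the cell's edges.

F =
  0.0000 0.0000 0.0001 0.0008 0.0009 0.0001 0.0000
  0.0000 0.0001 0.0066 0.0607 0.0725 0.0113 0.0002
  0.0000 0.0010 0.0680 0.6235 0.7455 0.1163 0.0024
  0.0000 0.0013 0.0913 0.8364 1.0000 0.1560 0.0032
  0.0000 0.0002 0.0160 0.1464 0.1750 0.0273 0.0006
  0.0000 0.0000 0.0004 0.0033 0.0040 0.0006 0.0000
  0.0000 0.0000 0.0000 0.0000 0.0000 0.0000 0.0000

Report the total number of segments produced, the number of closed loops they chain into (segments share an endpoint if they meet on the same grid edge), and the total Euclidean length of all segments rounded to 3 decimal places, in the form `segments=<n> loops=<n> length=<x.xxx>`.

cell (1,3): code 0100 → (1.871,4.000)–(2.000,3.291)
cell (1,4): code 1000 → (2.000,4.137)–(1.871,4.000)
cell (2,2): code 0100 → (2.167,3.000)–(3.000,2.762)
cell (2,3): code 1110 → (2.000,3.291)–(2.167,3.000)
cell (2,4): code 1001 → (3.000,4.404)–(2.000,4.137)
cell (3,2): code 0010 → (3.000,2.762)–(3.257,3.000)
cell (3,3): code 0011 → (3.257,3.000)–(3.413,4.000)
cell (3,4): code 0001 → (3.413,4.000)–(3.000,4.404)
total: 8 segments, chained into 1 closed loop(s), length Σ = 5.086205

segments=8 loops=1 length=5.086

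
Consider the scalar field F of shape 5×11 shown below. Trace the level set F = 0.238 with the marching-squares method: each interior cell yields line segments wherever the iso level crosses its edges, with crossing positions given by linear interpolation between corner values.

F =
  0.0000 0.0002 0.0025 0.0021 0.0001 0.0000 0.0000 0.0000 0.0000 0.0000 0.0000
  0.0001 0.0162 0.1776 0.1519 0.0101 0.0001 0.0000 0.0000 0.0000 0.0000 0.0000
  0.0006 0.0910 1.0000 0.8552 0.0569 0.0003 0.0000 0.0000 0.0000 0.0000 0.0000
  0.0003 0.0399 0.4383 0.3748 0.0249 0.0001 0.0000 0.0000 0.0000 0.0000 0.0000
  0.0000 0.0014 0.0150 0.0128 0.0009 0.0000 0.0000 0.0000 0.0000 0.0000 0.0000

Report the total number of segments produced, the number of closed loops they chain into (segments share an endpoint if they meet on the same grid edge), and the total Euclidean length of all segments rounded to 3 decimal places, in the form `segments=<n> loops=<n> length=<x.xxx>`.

segments=8 loops=1 length=7.784

cell (1,1): code 0100 → (1.073,2.000)–(2.000,1.162)
cell (1,2): code 1100 → (1.122,3.000)–(1.073,2.000)
cell (1,3): code 1000 → (2.000,3.773)–(1.122,3.000)
cell (2,1): code 0110 → (2.000,1.162)–(3.000,1.497)
cell (2,3): code 1001 → (3.000,3.391)–(2.000,3.773)
cell (3,1): code 0010 → (3.000,1.497)–(3.473,2.000)
cell (3,2): code 0011 → (3.473,2.000)–(3.378,3.000)
cell (3,3): code 0001 → (3.378,3.000)–(3.000,3.391)
total: 8 segments, chained into 1 closed loop(s), length Σ = 7.784283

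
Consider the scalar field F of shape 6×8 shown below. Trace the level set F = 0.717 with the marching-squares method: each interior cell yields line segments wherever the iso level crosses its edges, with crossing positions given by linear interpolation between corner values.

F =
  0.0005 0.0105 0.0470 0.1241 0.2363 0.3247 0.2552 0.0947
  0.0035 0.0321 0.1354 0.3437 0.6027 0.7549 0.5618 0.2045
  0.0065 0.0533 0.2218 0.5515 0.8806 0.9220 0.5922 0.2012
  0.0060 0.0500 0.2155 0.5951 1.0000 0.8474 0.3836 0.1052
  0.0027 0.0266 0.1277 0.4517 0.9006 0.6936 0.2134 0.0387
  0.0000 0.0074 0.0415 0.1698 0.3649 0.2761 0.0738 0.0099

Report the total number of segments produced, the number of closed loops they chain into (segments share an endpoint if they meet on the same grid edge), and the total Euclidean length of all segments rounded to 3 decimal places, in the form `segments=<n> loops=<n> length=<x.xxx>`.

cell (0,4): code 0100 → (0.912,5.000)–(1.000,4.751)
cell (0,5): code 1000 → (1.000,5.196)–(0.912,5.000)
cell (1,3): code 0100 → (1.411,4.000)–(2.000,3.503)
cell (1,4): code 1110 → (1.000,4.751)–(1.411,4.000)
cell (1,5): code 1001 → (2.000,5.622)–(1.000,5.196)
cell (2,3): code 0110 → (2.000,3.503)–(3.000,3.301)
cell (2,5): code 1001 → (3.000,5.281)–(2.000,5.622)
cell (3,3): code 0110 → (3.000,3.301)–(4.000,3.591)
cell (3,4): code 1011 → (4.000,4.887)–(3.848,5.000)
cell (3,5): code 0001 → (3.848,5.000)–(3.000,5.281)
cell (4,3): code 0010 → (4.000,3.591)–(4.343,4.000)
cell (4,4): code 0001 → (4.343,4.000)–(4.000,4.887)
total: 12 segments, chained into 1 closed loop(s), length Σ = 8.877710

segments=12 loops=1 length=8.878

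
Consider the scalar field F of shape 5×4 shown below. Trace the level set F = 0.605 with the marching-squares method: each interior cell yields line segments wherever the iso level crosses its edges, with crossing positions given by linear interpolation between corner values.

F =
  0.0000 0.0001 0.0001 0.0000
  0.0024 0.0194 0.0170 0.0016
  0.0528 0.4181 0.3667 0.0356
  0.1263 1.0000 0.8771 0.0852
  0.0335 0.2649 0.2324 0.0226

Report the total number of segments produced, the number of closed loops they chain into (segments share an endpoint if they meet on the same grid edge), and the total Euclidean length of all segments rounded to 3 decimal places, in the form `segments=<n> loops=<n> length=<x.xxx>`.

cell (2,0): code 0100 → (2.321,1.000)–(3.000,0.548)
cell (2,1): code 1100 → (2.467,2.000)–(2.321,1.000)
cell (2,2): code 1000 → (3.000,2.344)–(2.467,2.000)
cell (3,0): code 0010 → (3.000,0.548)–(3.537,1.000)
cell (3,1): code 0011 → (3.537,1.000)–(3.422,2.000)
cell (3,2): code 0001 → (3.422,2.000)–(3.000,2.344)
total: 6 segments, chained into 1 closed loop(s), length Σ = 4.713487

segments=6 loops=1 length=4.713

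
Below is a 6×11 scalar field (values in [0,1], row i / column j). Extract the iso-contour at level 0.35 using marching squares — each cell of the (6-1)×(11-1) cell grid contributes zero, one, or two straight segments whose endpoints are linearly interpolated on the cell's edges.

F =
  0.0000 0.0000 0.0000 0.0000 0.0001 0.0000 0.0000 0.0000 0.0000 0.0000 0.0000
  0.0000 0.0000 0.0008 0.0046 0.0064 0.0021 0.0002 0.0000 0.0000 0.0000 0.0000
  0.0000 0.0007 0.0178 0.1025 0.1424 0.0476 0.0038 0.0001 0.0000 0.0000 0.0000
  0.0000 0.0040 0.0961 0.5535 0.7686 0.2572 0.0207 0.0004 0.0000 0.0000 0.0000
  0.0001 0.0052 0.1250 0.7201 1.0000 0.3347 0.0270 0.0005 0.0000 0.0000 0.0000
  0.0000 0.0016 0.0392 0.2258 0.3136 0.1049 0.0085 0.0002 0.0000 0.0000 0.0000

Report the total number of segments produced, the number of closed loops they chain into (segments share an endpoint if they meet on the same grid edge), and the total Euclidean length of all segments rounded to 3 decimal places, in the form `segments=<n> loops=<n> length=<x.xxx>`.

cell (2,2): code 0100 → (2.549,3.000)–(3.000,2.555)
cell (2,3): code 1100 → (2.332,4.000)–(2.549,3.000)
cell (2,4): code 1000 → (3.000,4.819)–(2.332,4.000)
cell (3,2): code 0110 → (3.000,2.555)–(4.000,2.378)
cell (3,4): code 1001 → (4.000,4.977)–(3.000,4.819)
cell (4,2): code 0010 → (4.000,2.378)–(4.749,3.000)
cell (4,3): code 0011 → (4.749,3.000)–(4.947,4.000)
cell (4,4): code 0001 → (4.947,4.000)–(4.000,4.977)
total: 8 segments, chained into 1 closed loop(s), length Σ = 8.095254

segments=8 loops=1 length=8.095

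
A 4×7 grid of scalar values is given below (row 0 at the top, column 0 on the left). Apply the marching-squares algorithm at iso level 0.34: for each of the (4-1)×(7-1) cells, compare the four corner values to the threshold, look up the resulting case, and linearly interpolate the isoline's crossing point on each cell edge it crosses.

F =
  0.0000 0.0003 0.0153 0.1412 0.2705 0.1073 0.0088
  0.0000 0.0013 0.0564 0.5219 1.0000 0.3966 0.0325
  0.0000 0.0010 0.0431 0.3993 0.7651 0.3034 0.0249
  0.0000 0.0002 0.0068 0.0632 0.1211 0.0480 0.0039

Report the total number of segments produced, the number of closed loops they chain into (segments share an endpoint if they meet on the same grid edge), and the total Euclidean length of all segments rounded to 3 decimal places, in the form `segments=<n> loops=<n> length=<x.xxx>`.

segments=10 loops=1 length=7.719

cell (0,2): code 0100 → (0.522,3.000)–(1.000,2.609)
cell (0,3): code 1100 → (0.095,4.000)–(0.522,3.000)
cell (0,4): code 1100 → (0.804,5.000)–(0.095,4.000)
cell (0,5): code 1000 → (1.000,5.155)–(0.804,5.000)
cell (1,2): code 0110 → (1.000,2.609)–(2.000,2.834)
cell (1,4): code 1011 → (2.000,4.921)–(1.607,5.000)
cell (1,5): code 0001 → (1.607,5.000)–(1.000,5.155)
cell (2,2): code 0010 → (2.000,2.834)–(2.176,3.000)
cell (2,3): code 0011 → (2.176,3.000)–(2.660,4.000)
cell (2,4): code 0001 → (2.660,4.000)–(2.000,4.921)
total: 10 segments, chained into 1 closed loop(s), length Σ = 7.718983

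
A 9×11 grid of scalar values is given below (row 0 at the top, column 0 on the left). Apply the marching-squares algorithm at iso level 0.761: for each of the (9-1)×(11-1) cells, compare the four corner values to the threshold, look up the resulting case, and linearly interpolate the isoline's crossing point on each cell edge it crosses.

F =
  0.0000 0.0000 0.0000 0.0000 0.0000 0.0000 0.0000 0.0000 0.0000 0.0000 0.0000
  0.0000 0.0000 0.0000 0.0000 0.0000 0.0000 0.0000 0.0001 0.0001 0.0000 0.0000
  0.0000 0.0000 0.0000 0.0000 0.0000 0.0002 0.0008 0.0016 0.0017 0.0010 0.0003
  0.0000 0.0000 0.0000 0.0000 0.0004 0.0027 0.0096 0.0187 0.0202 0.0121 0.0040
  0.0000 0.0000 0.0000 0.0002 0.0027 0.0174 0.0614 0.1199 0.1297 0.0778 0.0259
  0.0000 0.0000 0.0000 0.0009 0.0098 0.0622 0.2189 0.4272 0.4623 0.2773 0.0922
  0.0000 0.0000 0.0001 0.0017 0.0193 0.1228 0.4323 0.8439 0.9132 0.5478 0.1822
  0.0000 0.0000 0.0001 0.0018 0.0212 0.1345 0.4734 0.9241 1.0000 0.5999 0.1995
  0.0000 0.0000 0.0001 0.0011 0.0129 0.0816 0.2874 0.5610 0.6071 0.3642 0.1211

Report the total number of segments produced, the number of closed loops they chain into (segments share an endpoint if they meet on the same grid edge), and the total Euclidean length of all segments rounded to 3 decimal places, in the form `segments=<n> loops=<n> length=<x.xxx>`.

cell (5,6): code 0100 → (5.801,7.000)–(6.000,6.799)
cell (5,7): code 1100 → (5.662,8.000)–(5.801,7.000)
cell (5,8): code 1000 → (6.000,8.417)–(5.662,8.000)
cell (6,6): code 0110 → (6.000,6.799)–(7.000,6.638)
cell (6,8): code 1001 → (7.000,8.597)–(6.000,8.417)
cell (7,6): code 0010 → (7.000,6.638)–(7.449,7.000)
cell (7,7): code 0011 → (7.449,7.000)–(7.608,8.000)
cell (7,8): code 0001 → (7.608,8.000)–(7.000,8.597)
total: 8 segments, chained into 1 closed loop(s), length Σ = 6.299759

segments=8 loops=1 length=6.300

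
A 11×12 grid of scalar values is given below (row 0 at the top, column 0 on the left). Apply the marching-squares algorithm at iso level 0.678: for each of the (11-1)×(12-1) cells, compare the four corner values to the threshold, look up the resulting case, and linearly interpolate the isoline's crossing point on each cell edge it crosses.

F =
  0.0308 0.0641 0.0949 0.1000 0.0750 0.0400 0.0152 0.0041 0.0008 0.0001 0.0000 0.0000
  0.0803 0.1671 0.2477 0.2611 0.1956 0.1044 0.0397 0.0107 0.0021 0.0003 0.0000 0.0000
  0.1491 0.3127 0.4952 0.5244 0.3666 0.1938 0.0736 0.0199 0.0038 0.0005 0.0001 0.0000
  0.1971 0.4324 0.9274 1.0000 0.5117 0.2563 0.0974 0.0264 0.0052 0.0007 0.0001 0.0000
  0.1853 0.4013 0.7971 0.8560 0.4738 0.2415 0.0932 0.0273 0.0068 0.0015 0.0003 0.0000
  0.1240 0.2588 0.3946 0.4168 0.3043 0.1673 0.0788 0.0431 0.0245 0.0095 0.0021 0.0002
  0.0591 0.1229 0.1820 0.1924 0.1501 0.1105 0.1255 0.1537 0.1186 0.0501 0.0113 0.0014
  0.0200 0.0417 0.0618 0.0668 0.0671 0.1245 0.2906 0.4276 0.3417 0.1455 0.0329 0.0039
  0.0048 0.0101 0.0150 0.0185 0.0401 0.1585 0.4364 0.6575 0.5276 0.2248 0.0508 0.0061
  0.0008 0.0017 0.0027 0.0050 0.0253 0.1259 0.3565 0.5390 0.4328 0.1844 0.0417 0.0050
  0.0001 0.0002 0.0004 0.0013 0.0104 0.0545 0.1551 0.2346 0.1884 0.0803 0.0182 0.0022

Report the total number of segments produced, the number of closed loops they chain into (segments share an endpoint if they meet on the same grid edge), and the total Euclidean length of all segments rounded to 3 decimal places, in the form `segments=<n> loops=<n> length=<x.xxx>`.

cell (2,1): code 0100 → (2.423,2.000)–(3.000,1.496)
cell (2,2): code 1100 → (2.323,3.000)–(2.423,2.000)
cell (2,3): code 1000 → (3.000,3.659)–(2.323,3.000)
cell (3,1): code 0110 → (3.000,1.496)–(4.000,1.699)
cell (3,3): code 1001 → (4.000,3.466)–(3.000,3.659)
cell (4,1): code 0010 → (4.000,1.699)–(4.296,2.000)
cell (4,2): code 0011 → (4.296,2.000)–(4.405,3.000)
cell (4,3): code 0001 → (4.405,3.000)–(4.000,3.466)
total: 8 segments, chained into 1 closed loop(s), length Σ = 6.800483

segments=8 loops=1 length=6.800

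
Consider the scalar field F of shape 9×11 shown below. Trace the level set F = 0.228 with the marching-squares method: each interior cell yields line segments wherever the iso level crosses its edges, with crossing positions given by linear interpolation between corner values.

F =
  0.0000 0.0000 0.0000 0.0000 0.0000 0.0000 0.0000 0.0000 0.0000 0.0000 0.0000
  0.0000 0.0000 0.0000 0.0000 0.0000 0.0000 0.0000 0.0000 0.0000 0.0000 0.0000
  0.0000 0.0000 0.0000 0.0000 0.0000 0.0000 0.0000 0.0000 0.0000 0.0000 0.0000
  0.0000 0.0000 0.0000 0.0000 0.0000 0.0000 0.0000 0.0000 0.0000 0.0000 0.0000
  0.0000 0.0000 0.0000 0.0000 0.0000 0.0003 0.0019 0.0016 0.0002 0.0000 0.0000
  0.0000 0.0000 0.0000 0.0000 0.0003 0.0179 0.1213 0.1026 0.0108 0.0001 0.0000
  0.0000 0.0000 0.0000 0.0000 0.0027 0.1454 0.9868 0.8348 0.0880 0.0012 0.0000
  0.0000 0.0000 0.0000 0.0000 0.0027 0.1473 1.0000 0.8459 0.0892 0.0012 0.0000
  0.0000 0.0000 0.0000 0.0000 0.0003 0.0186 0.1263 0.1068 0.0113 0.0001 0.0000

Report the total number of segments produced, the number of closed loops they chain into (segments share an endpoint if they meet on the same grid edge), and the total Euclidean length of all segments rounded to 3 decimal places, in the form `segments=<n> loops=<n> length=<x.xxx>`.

cell (5,5): code 0100 → (5.123,6.000)–(6.000,5.098)
cell (5,6): code 1100 → (5.171,7.000)–(5.123,6.000)
cell (5,7): code 1000 → (6.000,7.813)–(5.171,7.000)
cell (6,5): code 0110 → (6.000,5.098)–(7.000,5.095)
cell (6,7): code 1001 → (7.000,7.817)–(6.000,7.813)
cell (7,5): code 0010 → (7.000,5.095)–(7.884,6.000)
cell (7,6): code 0011 → (7.884,6.000)–(7.836,7.000)
cell (7,7): code 0001 → (7.836,7.000)–(7.000,7.817)
total: 8 segments, chained into 1 closed loop(s), length Σ = 8.854370

segments=8 loops=1 length=8.854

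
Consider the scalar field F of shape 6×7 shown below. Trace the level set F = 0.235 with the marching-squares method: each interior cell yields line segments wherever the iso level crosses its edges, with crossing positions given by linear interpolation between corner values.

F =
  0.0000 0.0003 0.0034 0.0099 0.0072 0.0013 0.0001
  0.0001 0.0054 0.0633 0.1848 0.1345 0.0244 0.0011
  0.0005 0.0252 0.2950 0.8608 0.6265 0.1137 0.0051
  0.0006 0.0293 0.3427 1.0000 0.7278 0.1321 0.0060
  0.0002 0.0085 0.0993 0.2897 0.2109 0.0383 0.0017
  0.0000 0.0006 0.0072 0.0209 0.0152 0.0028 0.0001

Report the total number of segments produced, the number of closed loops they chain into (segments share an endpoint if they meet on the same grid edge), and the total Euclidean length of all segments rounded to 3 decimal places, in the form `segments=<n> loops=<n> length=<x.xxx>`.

cell (1,1): code 0100 → (1.741,2.000)–(2.000,1.778)
cell (1,2): code 1100 → (1.074,3.000)–(1.741,2.000)
cell (1,3): code 1100 → (1.204,4.000)–(1.074,3.000)
cell (1,4): code 1000 → (2.000,4.763)–(1.204,4.000)
cell (2,1): code 0110 → (2.000,1.778)–(3.000,1.656)
cell (2,4): code 1001 → (3.000,4.827)–(2.000,4.763)
cell (3,1): code 0010 → (3.000,1.656)–(3.442,2.000)
cell (3,2): code 0111 → (3.442,2.000)–(4.000,2.713)
cell (3,3): code 1011 → (4.000,3.694)–(3.953,4.000)
cell (3,4): code 0001 → (3.953,4.000)–(3.000,4.827)
cell (4,2): code 0010 → (4.000,2.713)–(4.203,3.000)
cell (4,3): code 0001 → (4.203,3.000)–(4.000,3.694)
total: 12 segments, chained into 1 closed loop(s), length Σ = 9.775963

segments=12 loops=1 length=9.776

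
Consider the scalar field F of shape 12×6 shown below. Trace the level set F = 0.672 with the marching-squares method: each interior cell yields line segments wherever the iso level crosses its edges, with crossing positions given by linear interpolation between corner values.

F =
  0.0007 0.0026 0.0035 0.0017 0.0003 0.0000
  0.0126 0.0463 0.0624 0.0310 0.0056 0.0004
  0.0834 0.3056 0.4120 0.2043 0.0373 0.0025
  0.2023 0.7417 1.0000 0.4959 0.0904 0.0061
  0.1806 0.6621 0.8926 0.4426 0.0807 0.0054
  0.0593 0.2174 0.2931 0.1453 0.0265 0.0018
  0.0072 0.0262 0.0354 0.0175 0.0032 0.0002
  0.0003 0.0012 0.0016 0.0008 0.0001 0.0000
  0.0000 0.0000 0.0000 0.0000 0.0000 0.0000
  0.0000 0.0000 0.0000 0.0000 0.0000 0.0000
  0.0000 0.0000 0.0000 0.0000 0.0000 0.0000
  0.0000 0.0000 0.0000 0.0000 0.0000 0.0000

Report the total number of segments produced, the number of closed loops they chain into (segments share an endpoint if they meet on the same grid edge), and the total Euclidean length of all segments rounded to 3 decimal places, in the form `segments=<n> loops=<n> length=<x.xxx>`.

cell (2,0): code 0100 → (2.840,1.000)–(3.000,0.871)
cell (2,1): code 1100 → (2.442,2.000)–(2.840,1.000)
cell (2,2): code 1000 → (3.000,2.651)–(2.442,2.000)
cell (3,0): code 0010 → (3.000,0.871)–(3.876,1.000)
cell (3,1): code 0111 → (3.876,1.000)–(4.000,1.043)
cell (3,2): code 1001 → (4.000,2.490)–(3.000,2.651)
cell (4,1): code 0010 → (4.000,1.043)–(4.368,2.000)
cell (4,2): code 0001 → (4.368,2.000)–(4.000,2.490)
total: 8 segments, chained into 1 closed loop(s), length Σ = 5.806660

segments=8 loops=1 length=5.807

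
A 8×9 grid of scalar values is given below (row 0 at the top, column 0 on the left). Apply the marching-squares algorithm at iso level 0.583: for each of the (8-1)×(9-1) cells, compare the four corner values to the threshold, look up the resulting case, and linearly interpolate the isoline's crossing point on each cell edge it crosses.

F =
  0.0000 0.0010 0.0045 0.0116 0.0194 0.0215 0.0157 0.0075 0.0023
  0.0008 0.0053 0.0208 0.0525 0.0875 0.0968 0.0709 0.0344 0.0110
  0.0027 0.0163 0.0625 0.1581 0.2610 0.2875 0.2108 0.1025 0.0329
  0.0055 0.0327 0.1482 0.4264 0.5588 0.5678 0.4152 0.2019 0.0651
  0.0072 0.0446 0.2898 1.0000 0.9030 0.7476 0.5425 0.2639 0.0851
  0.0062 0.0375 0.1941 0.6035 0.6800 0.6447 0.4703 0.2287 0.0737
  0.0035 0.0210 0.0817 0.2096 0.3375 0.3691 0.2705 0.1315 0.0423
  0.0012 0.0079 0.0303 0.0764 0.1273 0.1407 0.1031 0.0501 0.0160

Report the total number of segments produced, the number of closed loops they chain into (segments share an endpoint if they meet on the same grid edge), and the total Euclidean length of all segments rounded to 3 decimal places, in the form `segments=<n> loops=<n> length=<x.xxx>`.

segments=10 loops=1 length=8.923

cell (3,2): code 0100 → (3.273,3.000)–(4.000,2.413)
cell (3,3): code 1100 → (3.070,4.000)–(3.273,3.000)
cell (3,4): code 1100 → (3.085,5.000)–(3.070,4.000)
cell (3,5): code 1000 → (4.000,5.803)–(3.085,5.000)
cell (4,2): code 0110 → (4.000,2.413)–(5.000,2.950)
cell (4,5): code 1001 → (5.000,5.354)–(4.000,5.803)
cell (5,2): code 0010 → (5.000,2.950)–(5.052,3.000)
cell (5,3): code 0011 → (5.052,3.000)–(5.283,4.000)
cell (5,4): code 0011 → (5.283,4.000)–(5.224,5.000)
cell (5,5): code 0001 → (5.224,5.000)–(5.000,5.354)
total: 10 segments, chained into 1 closed loop(s), length Σ = 8.922552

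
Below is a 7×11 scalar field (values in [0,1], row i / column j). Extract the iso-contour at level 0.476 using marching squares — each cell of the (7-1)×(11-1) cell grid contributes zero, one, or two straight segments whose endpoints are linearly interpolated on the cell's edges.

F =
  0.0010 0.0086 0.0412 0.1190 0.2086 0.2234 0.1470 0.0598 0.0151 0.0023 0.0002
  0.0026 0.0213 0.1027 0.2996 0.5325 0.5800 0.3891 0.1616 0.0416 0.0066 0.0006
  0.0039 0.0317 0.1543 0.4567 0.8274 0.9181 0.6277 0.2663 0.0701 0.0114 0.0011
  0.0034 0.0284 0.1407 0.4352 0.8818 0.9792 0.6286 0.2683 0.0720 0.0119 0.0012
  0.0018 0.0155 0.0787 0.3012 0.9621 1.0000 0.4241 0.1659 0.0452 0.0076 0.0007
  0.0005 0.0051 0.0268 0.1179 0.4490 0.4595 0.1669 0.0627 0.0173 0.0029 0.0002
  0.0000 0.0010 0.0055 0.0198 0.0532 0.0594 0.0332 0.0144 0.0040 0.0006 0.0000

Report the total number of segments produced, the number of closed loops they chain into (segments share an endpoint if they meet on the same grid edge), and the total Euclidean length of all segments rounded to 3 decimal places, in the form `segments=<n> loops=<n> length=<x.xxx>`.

segments=14 loops=1 length=12.164

cell (0,3): code 0100 → (0.826,4.000)–(1.000,3.757)
cell (0,4): code 1100 → (0.708,5.000)–(0.826,4.000)
cell (0,5): code 1000 → (1.000,5.545)–(0.708,5.000)
cell (1,3): code 0110 → (1.000,3.757)–(2.000,3.052)
cell (1,5): code 1101 → (1.364,6.000)–(1.000,5.545)
cell (1,6): code 1000 → (2.000,6.420)–(1.364,6.000)
cell (2,3): code 0110 → (2.000,3.052)–(3.000,3.091)
cell (2,6): code 1001 → (3.000,6.424)–(2.000,6.420)
cell (3,3): code 0110 → (3.000,3.091)–(4.000,3.264)
cell (3,5): code 1011 → (4.000,5.910)–(3.746,6.000)
cell (3,6): code 0001 → (3.746,6.000)–(3.000,6.424)
cell (4,3): code 0010 → (4.000,3.264)–(4.947,4.000)
cell (4,4): code 0011 → (4.947,4.000)–(4.969,5.000)
cell (4,5): code 0001 → (4.969,5.000)–(4.000,5.910)
total: 14 segments, chained into 1 closed loop(s), length Σ = 12.164338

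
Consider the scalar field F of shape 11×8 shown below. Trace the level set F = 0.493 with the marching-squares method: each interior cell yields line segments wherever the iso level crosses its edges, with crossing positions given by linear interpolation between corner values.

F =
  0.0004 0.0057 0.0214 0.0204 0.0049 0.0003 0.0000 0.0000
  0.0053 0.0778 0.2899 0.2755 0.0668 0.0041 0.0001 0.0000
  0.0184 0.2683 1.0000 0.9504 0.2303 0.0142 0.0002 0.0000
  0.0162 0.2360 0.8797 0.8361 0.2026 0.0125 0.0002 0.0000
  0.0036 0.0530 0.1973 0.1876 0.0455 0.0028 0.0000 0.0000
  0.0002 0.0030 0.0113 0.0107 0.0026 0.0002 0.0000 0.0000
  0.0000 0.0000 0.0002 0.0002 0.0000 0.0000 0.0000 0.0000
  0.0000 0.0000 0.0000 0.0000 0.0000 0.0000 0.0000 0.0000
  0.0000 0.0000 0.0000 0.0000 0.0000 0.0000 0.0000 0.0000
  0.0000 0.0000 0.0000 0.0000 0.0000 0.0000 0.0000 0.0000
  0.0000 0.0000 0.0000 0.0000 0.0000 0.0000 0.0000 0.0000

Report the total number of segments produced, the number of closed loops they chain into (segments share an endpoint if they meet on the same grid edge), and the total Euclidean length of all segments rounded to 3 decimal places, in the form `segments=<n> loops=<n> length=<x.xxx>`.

cell (1,1): code 0100 → (1.286,2.000)–(2.000,1.307)
cell (1,2): code 1100 → (1.322,3.000)–(1.286,2.000)
cell (1,3): code 1000 → (2.000,3.635)–(1.322,3.000)
cell (2,1): code 0110 → (2.000,1.307)–(3.000,1.399)
cell (2,3): code 1001 → (3.000,3.542)–(2.000,3.635)
cell (3,1): code 0010 → (3.000,1.399)–(3.567,2.000)
cell (3,2): code 0011 → (3.567,2.000)–(3.529,3.000)
cell (3,3): code 0001 → (3.529,3.000)–(3.000,3.542)
total: 8 segments, chained into 1 closed loop(s), length Σ = 7.516735

segments=8 loops=1 length=7.517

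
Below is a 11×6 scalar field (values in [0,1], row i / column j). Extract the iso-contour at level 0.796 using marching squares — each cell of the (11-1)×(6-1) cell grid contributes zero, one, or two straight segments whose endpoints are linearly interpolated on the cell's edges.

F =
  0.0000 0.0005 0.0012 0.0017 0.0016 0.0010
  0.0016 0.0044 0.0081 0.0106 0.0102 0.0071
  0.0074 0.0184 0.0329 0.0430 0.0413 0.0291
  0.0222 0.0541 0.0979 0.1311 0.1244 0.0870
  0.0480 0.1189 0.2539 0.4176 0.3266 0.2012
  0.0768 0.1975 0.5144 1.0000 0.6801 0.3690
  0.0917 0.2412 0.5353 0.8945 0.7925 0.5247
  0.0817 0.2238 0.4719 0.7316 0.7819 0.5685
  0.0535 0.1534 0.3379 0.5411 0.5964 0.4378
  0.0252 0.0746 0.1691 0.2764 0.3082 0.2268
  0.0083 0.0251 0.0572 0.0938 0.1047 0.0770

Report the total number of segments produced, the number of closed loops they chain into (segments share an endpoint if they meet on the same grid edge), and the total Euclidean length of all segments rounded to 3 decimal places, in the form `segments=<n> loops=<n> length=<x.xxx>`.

cell (4,2): code 0100 → (4.650,3.000)–(5.000,2.580)
cell (4,3): code 1000 → (5.000,3.638)–(4.650,3.000)
cell (5,2): code 0110 → (5.000,2.580)–(6.000,2.726)
cell (5,3): code 1001 → (6.000,3.966)–(5.000,3.638)
cell (6,2): code 0010 → (6.000,2.726)–(6.605,3.000)
cell (6,3): code 0001 → (6.605,3.000)–(6.000,3.966)
total: 6 segments, chained into 1 closed loop(s), length Σ = 5.140847

segments=6 loops=1 length=5.141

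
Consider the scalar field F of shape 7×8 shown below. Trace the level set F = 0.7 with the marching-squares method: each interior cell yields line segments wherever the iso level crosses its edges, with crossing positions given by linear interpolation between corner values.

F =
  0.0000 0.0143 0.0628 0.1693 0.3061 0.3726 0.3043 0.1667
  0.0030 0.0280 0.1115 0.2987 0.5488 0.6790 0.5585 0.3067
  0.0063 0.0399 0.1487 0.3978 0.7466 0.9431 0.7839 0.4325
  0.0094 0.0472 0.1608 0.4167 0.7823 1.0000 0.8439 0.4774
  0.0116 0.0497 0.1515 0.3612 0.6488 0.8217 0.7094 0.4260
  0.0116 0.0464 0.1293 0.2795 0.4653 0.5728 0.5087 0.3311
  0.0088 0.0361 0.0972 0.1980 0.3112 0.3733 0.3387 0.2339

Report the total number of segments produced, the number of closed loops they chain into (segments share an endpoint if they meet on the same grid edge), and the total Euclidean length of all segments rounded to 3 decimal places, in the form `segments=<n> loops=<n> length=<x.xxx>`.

cell (1,3): code 0100 → (1.764,4.000)–(2.000,3.866)
cell (1,4): code 1100 → (1.080,5.000)–(1.764,4.000)
cell (1,5): code 1100 → (1.628,6.000)–(1.080,5.000)
cell (1,6): code 1000 → (2.000,6.239)–(1.628,6.000)
cell (2,3): code 0110 → (2.000,3.866)–(3.000,3.775)
cell (2,6): code 1001 → (3.000,6.393)–(2.000,6.239)
cell (3,3): code 0010 → (3.000,3.775)–(3.616,4.000)
cell (3,4): code 0111 → (3.616,4.000)–(4.000,4.296)
cell (3,6): code 1001 → (4.000,6.033)–(3.000,6.393)
cell (4,4): code 0010 → (4.000,4.296)–(4.489,5.000)
cell (4,5): code 0011 → (4.489,5.000)–(4.047,6.000)
cell (4,6): code 0001 → (4.047,6.000)–(4.000,6.033)
total: 12 segments, chained into 1 closed loop(s), length Σ = 9.292773

segments=12 loops=1 length=9.293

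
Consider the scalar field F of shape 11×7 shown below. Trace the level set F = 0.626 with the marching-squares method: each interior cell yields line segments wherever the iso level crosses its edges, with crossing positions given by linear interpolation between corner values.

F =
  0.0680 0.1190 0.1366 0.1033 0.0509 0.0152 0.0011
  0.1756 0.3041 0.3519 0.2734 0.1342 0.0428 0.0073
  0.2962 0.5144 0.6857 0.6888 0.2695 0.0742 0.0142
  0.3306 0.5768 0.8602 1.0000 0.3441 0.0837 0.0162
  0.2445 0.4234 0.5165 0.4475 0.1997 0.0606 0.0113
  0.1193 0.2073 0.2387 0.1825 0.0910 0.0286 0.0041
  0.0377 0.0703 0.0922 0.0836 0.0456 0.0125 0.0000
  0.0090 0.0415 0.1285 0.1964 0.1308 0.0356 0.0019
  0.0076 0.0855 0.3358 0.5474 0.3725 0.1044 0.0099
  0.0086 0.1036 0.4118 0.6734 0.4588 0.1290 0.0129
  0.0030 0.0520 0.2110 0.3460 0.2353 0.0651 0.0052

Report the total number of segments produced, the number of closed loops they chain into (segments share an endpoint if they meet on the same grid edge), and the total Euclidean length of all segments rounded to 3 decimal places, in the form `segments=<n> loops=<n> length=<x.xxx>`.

segments=12 loops=2 length=8.104

cell (1,1): code 0100 → (1.821,2.000)–(2.000,1.651)
cell (1,2): code 1100 → (1.849,3.000)–(1.821,2.000)
cell (1,3): code 1000 → (2.000,3.150)–(1.849,3.000)
cell (2,1): code 0110 → (2.000,1.651)–(3.000,1.174)
cell (2,3): code 1001 → (3.000,3.570)–(2.000,3.150)
cell (3,1): code 0010 → (3.000,1.174)–(3.681,2.000)
cell (3,2): code 0011 → (3.681,2.000)–(3.677,3.000)
cell (3,3): code 0001 → (3.677,3.000)–(3.000,3.570)
cell (8,2): code 0100 → (8.624,3.000)–(9.000,2.819)
cell (8,3): code 1000 → (9.000,3.221)–(8.624,3.000)
cell (9,2): code 0010 → (9.000,2.819)–(9.145,3.000)
cell (9,3): code 0001 → (9.145,3.000)–(9.000,3.221)
total: 12 segments, chained into 2 closed loop(s), length Σ = 8.104023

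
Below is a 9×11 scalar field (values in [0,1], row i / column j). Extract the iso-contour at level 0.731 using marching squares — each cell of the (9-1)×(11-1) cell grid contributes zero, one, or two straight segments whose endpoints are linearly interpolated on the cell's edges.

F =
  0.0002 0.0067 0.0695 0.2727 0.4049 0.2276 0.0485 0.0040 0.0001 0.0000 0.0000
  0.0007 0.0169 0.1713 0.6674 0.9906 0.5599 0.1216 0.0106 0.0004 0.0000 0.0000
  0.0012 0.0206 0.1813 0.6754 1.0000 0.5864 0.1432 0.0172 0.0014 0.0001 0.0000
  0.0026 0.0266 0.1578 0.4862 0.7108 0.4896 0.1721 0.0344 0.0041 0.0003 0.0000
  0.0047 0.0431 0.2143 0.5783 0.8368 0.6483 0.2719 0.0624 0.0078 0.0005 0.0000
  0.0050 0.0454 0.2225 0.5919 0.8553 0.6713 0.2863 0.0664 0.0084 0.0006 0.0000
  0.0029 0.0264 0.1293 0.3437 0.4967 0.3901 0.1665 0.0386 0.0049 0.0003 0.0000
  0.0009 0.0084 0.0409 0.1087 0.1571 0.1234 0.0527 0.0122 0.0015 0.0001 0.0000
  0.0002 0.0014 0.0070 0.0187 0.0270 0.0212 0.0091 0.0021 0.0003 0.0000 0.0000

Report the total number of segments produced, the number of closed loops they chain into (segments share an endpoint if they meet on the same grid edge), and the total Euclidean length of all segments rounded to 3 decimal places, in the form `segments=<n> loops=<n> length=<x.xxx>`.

segments=12 loops=2 length=11.345

cell (0,3): code 0100 → (0.557,4.000)–(1.000,3.197)
cell (0,4): code 1000 → (1.000,4.603)–(0.557,4.000)
cell (1,3): code 0110 → (1.000,3.197)–(2.000,3.171)
cell (1,4): code 1001 → (2.000,4.650)–(1.000,4.603)
cell (2,3): code 0010 → (2.000,3.171)–(2.930,4.000)
cell (2,4): code 0001 → (2.930,4.000)–(2.000,4.650)
cell (3,3): code 0100 → (3.160,4.000)–(4.000,3.591)
cell (3,4): code 1000 → (4.000,4.561)–(3.160,4.000)
cell (4,3): code 0110 → (4.000,3.591)–(5.000,3.528)
cell (4,4): code 1001 → (5.000,4.676)–(4.000,4.561)
cell (5,3): code 0010 → (5.000,3.528)–(5.347,4.000)
cell (5,4): code 0001 → (5.347,4.000)–(5.000,4.676)
total: 12 segments, chained into 2 closed loop(s), length Σ = 11.345166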